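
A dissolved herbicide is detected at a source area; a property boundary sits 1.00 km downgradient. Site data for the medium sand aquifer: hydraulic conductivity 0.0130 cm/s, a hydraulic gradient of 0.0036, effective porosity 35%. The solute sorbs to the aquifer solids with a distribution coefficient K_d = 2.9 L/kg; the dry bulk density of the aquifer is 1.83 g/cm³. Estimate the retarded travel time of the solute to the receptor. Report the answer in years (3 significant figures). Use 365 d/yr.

383 years

K = 0.0130 cm/s × 864 = 11.23 m/d
q = Ki = 11.23 × 0.0036 = 0.04044 m/d
Average linear velocity = 0.04044 / 0.35 = 0.1155 m/d
Retardation R = 1 + ρ_b·K_d/n = 1 + 1.83×2.9/0.35 = 16.16
Contaminant velocity v_c = v/R = 0.1155/16.16 = 0.007148 m/d
L = 1.00 km = 1000 m
t = L/v_c = 1000/0.007148 = 139900 d
   = 139900/365 = 383 yr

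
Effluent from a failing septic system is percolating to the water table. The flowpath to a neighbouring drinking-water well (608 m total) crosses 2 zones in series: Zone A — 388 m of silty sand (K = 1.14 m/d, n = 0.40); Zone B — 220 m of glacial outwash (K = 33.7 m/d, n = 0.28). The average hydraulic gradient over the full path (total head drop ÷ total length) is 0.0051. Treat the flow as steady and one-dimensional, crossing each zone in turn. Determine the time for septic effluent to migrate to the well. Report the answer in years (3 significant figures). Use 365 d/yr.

66.4 years

Continuity: the same q passes through each zone, so ΔH = q·Σ(L_j/K_j) — the zones act as resistances in series.
Σ(L/K) = 388/1.14 + 220/33.7 = 340.4 + 6.528 = 346.9 d
K_eq = L_total / Σ(L/K) = 608 / 346.9 = 1.753 m/d
q = K_eq · i = 1.753 × 0.0051 = 0.008939 m/d (same in every zone)
Zone A: v = q/n = 0.008939/0.40 = 0.02235 m/d → t_A = 388/0.02235 = 17360 d
Zone B: v = q/n = 0.008939/0.28 = 0.03193 m/d → t_B = 220/0.03193 = 6891 d
Total t = 17360 + 6891 = 24250 d
   = 24250 / 365 = 66.4 yr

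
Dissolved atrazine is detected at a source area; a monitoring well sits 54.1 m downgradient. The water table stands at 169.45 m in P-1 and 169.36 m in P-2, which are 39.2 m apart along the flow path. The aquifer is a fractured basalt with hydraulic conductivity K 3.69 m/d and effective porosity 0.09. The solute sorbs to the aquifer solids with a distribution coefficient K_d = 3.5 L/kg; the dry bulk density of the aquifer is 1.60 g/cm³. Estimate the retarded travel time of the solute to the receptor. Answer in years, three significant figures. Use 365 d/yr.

99.5 years

Hydraulic gradient i = (169.45 − 169.36) / 39.2 = 0.09 / 39.2 = 0.002296
q = Ki = 3.69 × 0.002296 = 0.008472 m/d
v_s = q/n_e = 0.008472/0.09 = 0.09413 m/d
Retardation R = 1 + ρ_b·K_d/n = 1 + 1.60×3.5/0.09 = 63.22
Contaminant velocity v_c = v/R = 0.09413/63.22 = 0.001489 m/d
t = L/v_c = 54.1/0.001489 = 36340 d
   = 36340/365 = 99.5 yr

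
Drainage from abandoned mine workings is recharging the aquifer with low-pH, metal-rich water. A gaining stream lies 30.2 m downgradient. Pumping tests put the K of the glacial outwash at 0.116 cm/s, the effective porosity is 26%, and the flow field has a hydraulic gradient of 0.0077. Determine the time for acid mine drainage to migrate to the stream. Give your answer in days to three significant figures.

K = 0.116 cm/s × 864 = 100.2 m/d
q = Ki = 100.2 × 0.0077 = 0.7717 m/d
v = Ki/n = 100.2·0.0077/0.26 = 2.968 m/d
t = L / v = 30.2 / 2.968 = 10.17 d

10.2 days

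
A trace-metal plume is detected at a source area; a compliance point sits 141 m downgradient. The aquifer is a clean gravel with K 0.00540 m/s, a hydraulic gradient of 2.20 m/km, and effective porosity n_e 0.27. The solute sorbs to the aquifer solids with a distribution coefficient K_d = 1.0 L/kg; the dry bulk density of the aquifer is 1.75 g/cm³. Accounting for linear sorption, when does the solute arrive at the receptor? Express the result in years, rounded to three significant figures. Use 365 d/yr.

0.760 years

K = 0.00540 m/s × 86400 s/d = 466.6 m/d
q = Ki = 466.6 × 0.0022 = 1.026 m/d
Average linear velocity = 1.026 / 0.27 = 3.802 m/d
Retardation R = 1 + ρ_b·K_d/n = 1 + 1.75×1.0/0.27 = 7.481
Contaminant velocity v_c = v/R = 3.802/7.481 = 0.5081 m/d
t = L/v_c = 141/0.5081 = 277.5 d
   = 277.5/365 = 0.760 yr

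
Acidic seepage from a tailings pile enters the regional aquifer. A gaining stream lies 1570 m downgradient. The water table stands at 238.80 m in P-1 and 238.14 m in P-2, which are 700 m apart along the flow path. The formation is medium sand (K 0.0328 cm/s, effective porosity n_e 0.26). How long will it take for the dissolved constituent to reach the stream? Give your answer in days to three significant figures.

15300 days

Hydraulic gradient i = (238.80 − 238.14) / 700 = 0.66 / 700 = 9.429e-4
K = 0.0328 cm/s × 864 = 28.34 m/d
Specific discharge q = 28.34 × 9.429e-4 = 0.02672 m/d
Average linear velocity = 0.02672 / 0.26 = 0.1028 m/d
t = L / v = 1570 / 0.1028 = 15280 d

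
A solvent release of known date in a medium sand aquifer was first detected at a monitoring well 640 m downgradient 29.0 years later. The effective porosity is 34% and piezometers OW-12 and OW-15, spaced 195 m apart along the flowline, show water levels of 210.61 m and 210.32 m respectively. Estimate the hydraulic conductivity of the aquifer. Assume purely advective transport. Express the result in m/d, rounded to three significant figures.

Hydraulic gradient i = (210.61 − 210.32) / 195 = 0.29 / 195 = 0.001487
t = 29.0 years = 10590 d
v = L / t = 640 / 10590 = 0.06046 m/d
K = v · n / i = 0.06046 × 0.34 / 0.001487 = 13.8 m/d

13.8 m/d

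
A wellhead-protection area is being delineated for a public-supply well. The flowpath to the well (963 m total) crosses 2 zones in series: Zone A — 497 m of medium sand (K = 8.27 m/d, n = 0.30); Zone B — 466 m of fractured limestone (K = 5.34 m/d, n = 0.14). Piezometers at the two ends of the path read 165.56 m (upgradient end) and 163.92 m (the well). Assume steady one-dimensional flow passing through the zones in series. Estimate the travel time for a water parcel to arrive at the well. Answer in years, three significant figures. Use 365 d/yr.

Total head drop ΔH = 165.56 − 163.92 = 1.64 m
Continuity: the same q passes through each zone, so ΔH = q·Σ(L_j/K_j) — the zones act as resistances in series.
Σ(L/K) = 497/8.27 + 466/5.34 = 60.10 + 87.27 = 147.4 d
q = ΔH / Σ(L/K) = 1.64 / 147.4 = 0.01113 m/d (same in every zone)
Zone A: v = q/n = 0.01113/0.30 = 0.03710 m/d → t_A = 497/0.03710 = 13400 d
Zone B: v = q/n = 0.01113/0.14 = 0.07949 m/d → t_B = 466/0.07949 = 5862 d
Total t = 13400 + 5862 = 19260 d
   = 19260 / 365 = 52.8 yr

52.8 years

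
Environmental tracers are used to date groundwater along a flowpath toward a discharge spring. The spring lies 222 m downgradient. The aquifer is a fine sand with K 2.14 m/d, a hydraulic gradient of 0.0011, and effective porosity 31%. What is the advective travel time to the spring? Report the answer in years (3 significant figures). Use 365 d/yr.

q = Ki = 2.14 × 0.0011 = 0.002354 m/d
Average linear velocity = 0.002354 / 0.31 = 0.007594 m/d
t = L / v = 222 / 0.007594 = 29240 d
   = 29240 / 365 = 80.1 yr

80.1 years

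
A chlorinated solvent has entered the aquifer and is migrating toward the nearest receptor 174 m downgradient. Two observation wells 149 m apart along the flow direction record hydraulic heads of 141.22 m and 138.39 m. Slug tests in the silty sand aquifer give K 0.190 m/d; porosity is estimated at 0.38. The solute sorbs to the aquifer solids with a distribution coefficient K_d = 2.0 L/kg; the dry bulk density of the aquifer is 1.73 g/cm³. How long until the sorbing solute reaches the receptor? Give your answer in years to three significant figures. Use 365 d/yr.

Hydraulic gradient i = (141.22 − 138.39) / 149 = 2.83 / 149 = 0.01899
Darcy flux q = K·i = 0.190 × 0.01899 = 0.003609 m/d
v = Ki/n = 0.190·0.01899/0.38 = 0.009497 m/d
Retardation R = 1 + ρ_b·K_d/n = 1 + 1.73×2.0/0.38 = 10.11
Contaminant velocity v_c = v/R = 0.009497/10.11 = 9.398e-4 m/d
t = L/v_c = 174/9.398e-4 = 185200 d
   = 185200/365 = 507 yr

507 years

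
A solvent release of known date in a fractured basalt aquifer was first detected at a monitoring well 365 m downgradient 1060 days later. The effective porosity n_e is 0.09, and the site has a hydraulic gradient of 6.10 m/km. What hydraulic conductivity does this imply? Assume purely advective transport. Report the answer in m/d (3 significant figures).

5.08 m/d

v = L / t = 365 / 1060 = 0.3443 m/d
K = v · n / i = 0.3443 × 0.09 / 0.0061 = 5.08 m/d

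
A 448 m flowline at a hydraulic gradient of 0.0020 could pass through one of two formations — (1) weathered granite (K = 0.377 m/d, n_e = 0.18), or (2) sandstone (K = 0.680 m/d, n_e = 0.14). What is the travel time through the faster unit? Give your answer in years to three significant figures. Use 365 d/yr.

126 years

Unit 1 (weathered granite): v = 0.377×0.0020/0.18 = 0.004189 m/d, t = 448/0.004189 = 106900 d
Unit 2 (sandstone): v = 0.680×0.0020/0.14 = 0.009714 m/d, t = 448/0.009714 = 46120 d
Faster: 46120 d / 365 = 126 yr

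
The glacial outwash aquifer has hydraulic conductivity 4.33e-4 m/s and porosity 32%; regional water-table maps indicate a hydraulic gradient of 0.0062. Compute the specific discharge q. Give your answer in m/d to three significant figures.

K = 4.33e-4 m/s × 86400 s/d = 37.41 m/d
q = Ki = 37.41 × 0.0062 = 0.2319 m/d

0.232 m/d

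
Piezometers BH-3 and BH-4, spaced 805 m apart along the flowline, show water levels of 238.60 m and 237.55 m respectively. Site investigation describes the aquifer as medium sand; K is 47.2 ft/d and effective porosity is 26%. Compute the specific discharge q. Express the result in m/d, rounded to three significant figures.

Hydraulic gradient i = (238.60 − 237.55) / 805 = 1.05 / 805 = 0.001304
K = 47.2 ft/d × 0.3048 = 14.39 m/d
Specific discharge q = 14.39 × 0.001304 = 0.01877 m/d

0.0188 m/d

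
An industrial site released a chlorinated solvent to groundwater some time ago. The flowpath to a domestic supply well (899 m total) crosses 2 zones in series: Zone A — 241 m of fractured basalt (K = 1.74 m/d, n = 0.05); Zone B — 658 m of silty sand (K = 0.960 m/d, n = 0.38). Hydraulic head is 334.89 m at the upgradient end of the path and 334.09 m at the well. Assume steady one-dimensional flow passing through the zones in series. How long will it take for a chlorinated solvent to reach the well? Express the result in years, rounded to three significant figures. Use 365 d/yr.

740 years

Total head drop ΔH = 334.89 − 334.09 = 0.80 m
Steady 1-D flow in series ⇒ the Darcy flux q is identical in every zone and the zone head losses add (resistances L/K in series).
Σ(L/K) = 241/1.74 + 658/0.960 = 138.5 + 685.4 = 823.9 d
q = ΔH / Σ(L/K) = 0.80 / 823.9 = 9.710e-4 m/d (same in every zone)
Zone A: v = q/n = 9.710e-4/0.05 = 0.01942 m/d → t_A = 241/0.01942 = 12410 d
Zone B: v = q/n = 9.710e-4/0.38 = 0.002555 m/d → t_B = 658/0.002555 = 257500 d
Total t = 12410 + 257500 = 269900 d
   = 269900 / 365 = 740 yr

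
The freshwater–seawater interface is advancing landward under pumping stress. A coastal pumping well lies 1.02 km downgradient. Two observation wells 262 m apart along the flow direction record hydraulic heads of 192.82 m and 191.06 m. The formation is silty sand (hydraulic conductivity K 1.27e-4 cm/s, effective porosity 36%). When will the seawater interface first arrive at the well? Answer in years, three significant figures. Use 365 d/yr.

1360 years

Hydraulic gradient i = (192.82 − 191.06) / 262 = 1.76 / 262 = 0.006718
K = 1.27e-4 cm/s × 864 = 0.1097 m/d
Darcy flux q = K·i = 0.1097 × 0.006718 = 7.371e-4 m/d
Seepage velocity v = q / n = 7.371e-4 / 0.36 = 0.002048 m/d
L = 1.02 km = 1020 m
t = L / v = 1020 / 0.002048 = 498200 d
   = 498200 / 365 = 1360 yr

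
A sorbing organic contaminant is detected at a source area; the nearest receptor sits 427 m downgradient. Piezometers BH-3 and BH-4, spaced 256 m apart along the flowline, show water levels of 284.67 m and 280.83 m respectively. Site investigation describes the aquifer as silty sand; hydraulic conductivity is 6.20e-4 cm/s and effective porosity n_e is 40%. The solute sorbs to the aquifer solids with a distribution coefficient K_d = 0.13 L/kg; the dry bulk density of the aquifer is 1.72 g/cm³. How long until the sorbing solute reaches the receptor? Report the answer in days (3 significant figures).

Hydraulic gradient i = (284.67 − 280.83) / 256 = 3.84 / 256 = 0.01500
K = 6.20e-4 cm/s × 864 = 0.5357 m/d
q = Ki = 0.5357 × 0.01500 = 0.008035 m/d
Seepage velocity v = q / n = 0.008035 / 0.40 = 0.02009 m/d
Retardation R = 1 + ρ_b·K_d/n = 1 + 1.72×0.13/0.40 = 1.559
Contaminant velocity v_c = v/R = 0.02009/1.559 = 0.01289 m/d
t = L/v_c = 427/0.01289 = 33140 d

33100 days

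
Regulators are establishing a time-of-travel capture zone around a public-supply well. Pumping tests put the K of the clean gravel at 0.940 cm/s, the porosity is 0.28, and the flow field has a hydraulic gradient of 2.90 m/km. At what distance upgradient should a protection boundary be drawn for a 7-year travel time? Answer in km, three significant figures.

21.5 km

K = 0.940 cm/s × 864 = 812.2 m/d
Darcy flux q = K·i = 812.2 × 0.0029 = 2.355 m/d
v_s = q/n_e = 2.355/0.28 = 8.412 m/d
T = 7 yr × 365 = 2555 d
L = v × T = 8.412 × 2555 = 21490 m
   = 21.5 km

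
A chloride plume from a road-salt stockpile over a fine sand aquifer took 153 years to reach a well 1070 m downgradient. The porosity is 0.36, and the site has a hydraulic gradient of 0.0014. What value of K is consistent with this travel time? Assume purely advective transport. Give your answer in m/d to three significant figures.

4.93 m/d

t = 153 years = 55850 d
v = L / t = 1070 / 55850 = 0.01916 m/d
K = v · n / i = 0.01916 × 0.36 / 0.0014 = 4.93 m/d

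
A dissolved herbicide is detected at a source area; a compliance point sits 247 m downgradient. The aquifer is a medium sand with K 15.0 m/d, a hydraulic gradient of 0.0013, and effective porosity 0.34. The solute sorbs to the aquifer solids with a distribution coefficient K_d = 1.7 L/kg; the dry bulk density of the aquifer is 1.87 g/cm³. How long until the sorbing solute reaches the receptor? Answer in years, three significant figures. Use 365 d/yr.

Darcy flux q = K·i = 15.0 × 0.0013 = 0.01950 m/d
v = Ki/n = 15.0·0.0013/0.34 = 0.05735 m/d
Retardation R = 1 + ρ_b·K_d/n = 1 + 1.87×1.7/0.34 = 10.35
Contaminant velocity v_c = v/R = 0.05735/10.35 = 0.005541 m/d
t = L/v_c = 247/0.005541 = 44570 d
   = 44570/365 = 122 yr

122 years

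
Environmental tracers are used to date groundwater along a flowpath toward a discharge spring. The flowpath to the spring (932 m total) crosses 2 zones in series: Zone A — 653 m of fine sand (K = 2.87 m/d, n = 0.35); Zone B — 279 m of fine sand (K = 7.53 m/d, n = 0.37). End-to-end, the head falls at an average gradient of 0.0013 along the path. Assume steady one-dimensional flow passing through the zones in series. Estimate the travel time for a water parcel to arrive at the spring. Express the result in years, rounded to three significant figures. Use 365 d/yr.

198 years

Continuity: the same q passes through each zone, so ΔH = q·Σ(L_j/K_j) — the zones act as resistances in series.
Σ(L/K) = 653/2.87 + 279/7.53 = 227.5 + 37.05 = 264.6 d
K_eq = L_total / Σ(L/K) = 932 / 264.6 = 3.523 m/d
q = K_eq · i = 3.523 × 0.0013 = 0.004579 m/d (same in every zone)
Zone A: v = q/n = 0.004579/0.35 = 0.01308 m/d → t_A = 653/0.01308 = 49910 d
Zone B: v = q/n = 0.004579/0.37 = 0.01238 m/d → t_B = 279/0.01238 = 22540 d
Total t = 49910 + 22540 = 72450 d
   = 72450 / 365 = 198 yr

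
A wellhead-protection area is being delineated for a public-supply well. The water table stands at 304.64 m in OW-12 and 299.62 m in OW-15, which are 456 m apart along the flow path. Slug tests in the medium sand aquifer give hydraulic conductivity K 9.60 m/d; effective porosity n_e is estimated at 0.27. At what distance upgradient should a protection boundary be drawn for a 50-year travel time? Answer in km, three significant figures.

Hydraulic gradient i = (304.64 − 299.62) / 456 = 5.02 / 456 = 0.01101
Specific discharge q = 9.60 × 0.01101 = 0.1057 m/d
v = Ki/n = 9.60·0.01101/0.27 = 0.3914 m/d
T = 50 yr × 365 = 18250 d
L = v × T = 0.3914 × 18250 = 7143 m
   = 7.14 km

7.14 km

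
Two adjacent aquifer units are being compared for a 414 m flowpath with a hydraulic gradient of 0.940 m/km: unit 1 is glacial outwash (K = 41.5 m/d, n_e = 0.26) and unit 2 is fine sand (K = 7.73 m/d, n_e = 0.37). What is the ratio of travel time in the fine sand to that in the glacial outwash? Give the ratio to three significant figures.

Unit 1 (glacial outwash): v = 41.5×9.4e-4/0.26 = 0.1500 m/d, t = 414/0.1500 = 2759 d
Unit 2 (fine sand): v = 7.73×9.4e-4/0.37 = 0.01964 m/d, t = 414/0.01964 = 21080 d
t(fine sand) / t(glacial outwash) = 21080/2759 = 7.64

7.64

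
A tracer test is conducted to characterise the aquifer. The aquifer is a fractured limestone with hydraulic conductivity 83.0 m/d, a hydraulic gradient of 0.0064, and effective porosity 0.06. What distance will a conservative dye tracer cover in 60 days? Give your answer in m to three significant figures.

531 m

Specific discharge q = 83.0 × 0.0064 = 0.5312 m/d
Seepage velocity v = q / n = 0.5312 / 0.06 = 8.853 m/d
L = v × T = 8.853 × 60 = 531.2 m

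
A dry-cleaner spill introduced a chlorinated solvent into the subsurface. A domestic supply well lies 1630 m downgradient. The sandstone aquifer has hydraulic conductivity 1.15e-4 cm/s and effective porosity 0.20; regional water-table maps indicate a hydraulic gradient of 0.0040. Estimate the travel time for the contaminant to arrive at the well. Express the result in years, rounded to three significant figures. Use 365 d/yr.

2250 years

K = 1.15e-4 cm/s × 864 = 0.09936 m/d
Specific discharge q = 0.09936 × 0.0040 = 3.974e-4 m/d
v_s = q/n_e = 3.974e-4/0.20 = 0.001987 m/d
t = L / v = 1630 / 0.001987 = 820200 d
   = 820200 / 365 = 2250 yr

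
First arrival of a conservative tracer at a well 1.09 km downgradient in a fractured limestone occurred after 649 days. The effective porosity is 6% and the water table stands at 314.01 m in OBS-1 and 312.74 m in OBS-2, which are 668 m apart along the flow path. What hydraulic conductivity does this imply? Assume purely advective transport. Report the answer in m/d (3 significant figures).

Hydraulic gradient i = (314.01 − 312.74) / 668 = 1.27 / 668 = 0.001901
L = 1.09 km = 1090 m
v = L / t = 1090 / 649 = 1.680 m/d
K = v · n / i = 1.680 × 0.06 / 0.001901 = 53.0 m/d

53.0 m/d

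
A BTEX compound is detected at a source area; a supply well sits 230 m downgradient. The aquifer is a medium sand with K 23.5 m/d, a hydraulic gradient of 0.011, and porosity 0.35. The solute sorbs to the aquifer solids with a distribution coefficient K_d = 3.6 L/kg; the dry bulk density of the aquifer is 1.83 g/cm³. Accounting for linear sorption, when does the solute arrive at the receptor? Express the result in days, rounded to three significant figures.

q = Ki = 23.5 × 0.011 = 0.2585 m/d
Seepage velocity v = q / n = 0.2585 / 0.35 = 0.7386 m/d
Retardation R = 1 + ρ_b·K_d/n = 1 + 1.83×3.6/0.35 = 19.82
Contaminant velocity v_c = v/R = 0.7386/19.82 = 0.03726 m/d
t = L/v_c = 230/0.03726 = 6173 d

6170 days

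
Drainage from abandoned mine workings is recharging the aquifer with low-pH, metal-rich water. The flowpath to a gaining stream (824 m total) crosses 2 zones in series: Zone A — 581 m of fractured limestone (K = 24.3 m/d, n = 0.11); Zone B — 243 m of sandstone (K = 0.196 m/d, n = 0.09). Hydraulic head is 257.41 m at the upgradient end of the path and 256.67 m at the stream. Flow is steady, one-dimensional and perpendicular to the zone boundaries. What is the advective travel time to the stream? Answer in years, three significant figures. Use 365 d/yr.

401 years

Total head drop ΔH = 257.41 − 256.67 = 0.74 m
Continuity: the same q passes through each zone, so ΔH = q·Σ(L_j/K_j) — the zones act as resistances in series.
Σ(L/K) = 581/24.3 + 243/0.196 = 23.91 + 1240 = 1264 d
q = ΔH / Σ(L/K) = 0.74 / 1264 = 5.856e-4 m/d (same in every zone)
Zone A: v = q/n = 5.856e-4/0.11 = 0.005323 m/d → t_A = 581/0.005323 = 109100 d
Zone B: v = q/n = 5.856e-4/0.09 = 0.006506 m/d → t_B = 243/0.006506 = 37350 d
Total t = 109100 + 37350 = 146500 d
   = 146500 / 365 = 401 yr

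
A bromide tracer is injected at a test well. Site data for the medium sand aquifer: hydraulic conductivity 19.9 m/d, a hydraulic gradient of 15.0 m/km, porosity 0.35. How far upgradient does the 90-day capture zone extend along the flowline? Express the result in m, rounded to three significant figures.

76.8 m

q = Ki = 19.9 × 0.015 = 0.2985 m/d
Seepage velocity v = q / n = 0.2985 / 0.35 = 0.8529 m/d
L = v × T = 0.8529 × 90 = 76.76 m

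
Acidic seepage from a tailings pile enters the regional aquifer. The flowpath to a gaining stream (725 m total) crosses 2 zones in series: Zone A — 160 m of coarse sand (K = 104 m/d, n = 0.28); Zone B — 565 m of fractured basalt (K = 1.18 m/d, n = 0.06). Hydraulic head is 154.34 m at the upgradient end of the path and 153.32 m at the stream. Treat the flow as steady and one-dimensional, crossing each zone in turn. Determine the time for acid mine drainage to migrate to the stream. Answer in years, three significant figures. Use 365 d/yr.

102 years

Total head drop ΔH = 154.34 − 153.32 = 1.02 m
Continuity: the same q passes through each zone, so ΔH = q·Σ(L_j/K_j) — the zones act as resistances in series.
Σ(L/K) = 160/104 + 565/1.18 = 1.538 + 478.8 = 480.4 d
q = ΔH / Σ(L/K) = 1.02 / 480.4 = 0.002123 m/d (same in every zone)
Zone A: v = q/n = 0.002123/0.28 = 0.007584 m/d → t_A = 160/0.007584 = 21100 d
Zone B: v = q/n = 0.002123/0.06 = 0.03539 m/d → t_B = 565/0.03539 = 15960 d
Total t = 21100 + 15960 = 37060 d
   = 37060 / 365 = 102 yr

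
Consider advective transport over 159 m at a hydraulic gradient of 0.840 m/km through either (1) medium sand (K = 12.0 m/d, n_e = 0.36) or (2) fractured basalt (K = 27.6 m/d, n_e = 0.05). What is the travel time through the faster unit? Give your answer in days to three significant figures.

Unit 1 (medium sand): v = 12.0×8.4e-4/0.36 = 0.02800 m/d, t = 159/0.02800 = 5679 d
Unit 2 (fractured basalt): v = 27.6×8.4e-4/0.05 = 0.4637 m/d, t = 159/0.4637 = 342.9 d
Faster unit: t = 343 d

343 days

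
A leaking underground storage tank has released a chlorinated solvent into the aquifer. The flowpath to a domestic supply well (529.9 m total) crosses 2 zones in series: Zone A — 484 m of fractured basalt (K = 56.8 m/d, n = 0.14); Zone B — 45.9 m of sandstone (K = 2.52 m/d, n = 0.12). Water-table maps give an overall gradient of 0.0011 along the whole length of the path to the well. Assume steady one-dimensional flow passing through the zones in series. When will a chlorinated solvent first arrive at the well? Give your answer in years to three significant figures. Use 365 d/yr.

9.21 years

Steady 1-D flow in series ⇒ the Darcy flux q is identical in every zone and the zone head losses add (resistances L/K in series).
Σ(L/K) = 484/56.8 + 45.9/2.52 = 8.521 + 18.21 = 26.74 d
K_eq = L_total / Σ(L/K) = 529.9 / 26.74 = 19.82 m/d
q = K_eq · i = 19.82 × 0.0011 = 0.02180 m/d (same in every zone)
Zone A: v = q/n = 0.02180/0.14 = 0.1557 m/d → t_A = 484/0.1557 = 3108 d
Zone B: v = q/n = 0.02180/0.12 = 0.1817 m/d → t_B = 45.9/0.1817 = 252.6 d
Total t = 3108 + 252.6 = 3361 d
   = 3361 / 365 = 9.21 yr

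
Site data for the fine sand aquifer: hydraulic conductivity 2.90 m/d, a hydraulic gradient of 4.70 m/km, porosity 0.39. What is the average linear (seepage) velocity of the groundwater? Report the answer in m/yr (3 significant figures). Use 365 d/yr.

12.8 m/yr

Darcy flux q = K·i = 2.90 × 0.0047 = 0.01363 m/d
v = Ki/n = 2.90·0.0047/0.39 = 0.03495 m/d
   = 0.03495 × 365 = 12.8 m/yr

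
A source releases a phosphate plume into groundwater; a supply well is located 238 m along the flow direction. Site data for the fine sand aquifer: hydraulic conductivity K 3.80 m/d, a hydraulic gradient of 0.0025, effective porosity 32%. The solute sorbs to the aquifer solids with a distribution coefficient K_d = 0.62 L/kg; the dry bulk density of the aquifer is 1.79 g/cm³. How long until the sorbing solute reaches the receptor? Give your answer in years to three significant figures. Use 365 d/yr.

Specific discharge q = 3.80 × 0.0025 = 0.009500 m/d
Seepage velocity v = q / n = 0.009500 / 0.32 = 0.02969 m/d
Retardation R = 1 + ρ_b·K_d/n = 1 + 1.79×0.62/0.32 = 4.468
Contaminant velocity v_c = v/R = 0.02969/4.468 = 0.006644 m/d
t = L/v_c = 238/0.006644 = 35820 d
   = 35820/365 = 98.1 yr

98.1 years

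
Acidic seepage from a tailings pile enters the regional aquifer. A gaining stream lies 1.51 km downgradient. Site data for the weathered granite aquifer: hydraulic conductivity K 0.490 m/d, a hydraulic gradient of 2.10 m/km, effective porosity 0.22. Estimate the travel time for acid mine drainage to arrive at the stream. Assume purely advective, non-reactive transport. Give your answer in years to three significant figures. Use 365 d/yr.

Darcy flux q = K·i = 0.490 × 0.0021 = 0.001029 m/d
Seepage velocity v = q / n = 0.001029 / 0.22 = 0.004677 m/d
L = 1.51 km = 1510 m
t = L / v = 1510 / 0.004677 = 322800 d
   = 322800 / 365 = 884 yr

884 years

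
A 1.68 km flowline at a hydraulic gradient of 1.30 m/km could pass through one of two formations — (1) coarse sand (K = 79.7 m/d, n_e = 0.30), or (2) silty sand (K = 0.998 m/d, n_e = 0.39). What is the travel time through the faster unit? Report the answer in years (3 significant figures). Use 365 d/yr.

Unit 1 (coarse sand): v = 79.7×0.0013/0.30 = 0.3454 m/d, t = 1680/0.3454 = 4864 d
Unit 2 (silty sand): v = 0.998×0.0013/0.39 = 0.003327 m/d, t = 1680/0.003327 = 505000 d
Faster: 4864 d / 365 = 13.3 yr

13.3 years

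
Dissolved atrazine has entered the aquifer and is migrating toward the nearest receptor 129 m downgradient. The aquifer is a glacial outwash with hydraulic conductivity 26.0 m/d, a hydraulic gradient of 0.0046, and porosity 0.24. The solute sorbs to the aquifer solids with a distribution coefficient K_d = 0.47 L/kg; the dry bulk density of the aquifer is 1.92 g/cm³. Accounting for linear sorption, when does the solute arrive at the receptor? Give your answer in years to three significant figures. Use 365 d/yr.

3.38 years

Specific discharge q = 26.0 × 0.0046 = 0.1196 m/d
v = Ki/n = 26.0·0.0046/0.24 = 0.4983 m/d
Retardation R = 1 + ρ_b·K_d/n = 1 + 1.92×0.47/0.24 = 4.760
Contaminant velocity v_c = v/R = 0.4983/4.760 = 0.1047 m/d
t = L/v_c = 129/0.1047 = 1232 d
   = 1232/365 = 3.38 yr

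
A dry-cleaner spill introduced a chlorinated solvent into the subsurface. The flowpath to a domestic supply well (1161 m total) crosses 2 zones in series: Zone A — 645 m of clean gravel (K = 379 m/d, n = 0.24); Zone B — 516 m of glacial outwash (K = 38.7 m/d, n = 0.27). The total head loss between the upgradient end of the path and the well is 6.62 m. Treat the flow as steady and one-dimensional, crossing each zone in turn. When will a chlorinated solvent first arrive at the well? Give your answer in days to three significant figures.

Steady 1-D flow in series ⇒ the Darcy flux q is identical in every zone and the zone head losses add (resistances L/K in series).
Σ(L/K) = 645/379 + 516/38.7 = 1.702 + 13.33 = 15.04 d
q = ΔH / Σ(L/K) = 6.62 / 15.04 = 0.4403 m/d (same in every zone)
Zone A: v = q/n = 0.4403/0.24 = 1.835 m/d → t_A = 645/1.835 = 351.6 d
Zone B: v = q/n = 0.4403/0.27 = 1.631 m/d → t_B = 516/1.631 = 316.4 d
Total t = 351.6 + 316.4 = 668.0 d

668 days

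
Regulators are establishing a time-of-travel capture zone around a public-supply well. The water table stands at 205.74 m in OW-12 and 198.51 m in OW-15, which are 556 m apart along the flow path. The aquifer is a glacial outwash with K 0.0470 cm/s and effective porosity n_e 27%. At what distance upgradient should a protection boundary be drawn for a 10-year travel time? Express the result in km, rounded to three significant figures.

Hydraulic gradient i = (205.74 − 198.51) / 556 = 7.23 / 556 = 0.01300
K = 0.0470 cm/s × 864 = 40.61 m/d
Darcy flux q = K·i = 40.61 × 0.01300 = 0.5281 m/d
v_s = q/n_e = 0.5281/0.27 = 1.956 m/d
T = 10 yr × 365 = 3650 d
L = v × T = 1.956 × 3650 = 7138 m
   = 7.14 km

7.14 km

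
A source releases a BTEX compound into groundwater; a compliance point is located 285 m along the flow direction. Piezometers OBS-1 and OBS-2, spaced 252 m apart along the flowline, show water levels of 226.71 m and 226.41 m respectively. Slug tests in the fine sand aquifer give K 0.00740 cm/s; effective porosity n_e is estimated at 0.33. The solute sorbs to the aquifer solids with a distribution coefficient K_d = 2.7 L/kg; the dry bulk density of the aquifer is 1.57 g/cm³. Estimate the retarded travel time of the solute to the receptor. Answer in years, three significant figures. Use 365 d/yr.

Hydraulic gradient i = (226.71 − 226.41) / 252 = 0.30 / 252 = 0.001190
K = 0.00740 cm/s × 864 = 6.394 m/d
q = Ki = 6.394 × 0.001190 = 0.007611 m/d
Seepage velocity v = q / n = 0.007611 / 0.33 = 0.02306 m/d
Retardation R = 1 + ρ_b·K_d/n = 1 + 1.57×2.7/0.33 = 13.85
Contaminant velocity v_c = v/R = 0.02306/13.85 = 0.001666 m/d
t = L/v_c = 285/0.001666 = 171100 d
   = 171100/365 = 469 yr

469 years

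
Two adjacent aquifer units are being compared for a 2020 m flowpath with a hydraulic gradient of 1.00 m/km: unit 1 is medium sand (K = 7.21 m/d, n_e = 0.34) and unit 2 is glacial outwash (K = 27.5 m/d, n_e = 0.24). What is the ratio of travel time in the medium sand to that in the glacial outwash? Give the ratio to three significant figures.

Unit 1 (medium sand): v = 7.21×0.0010/0.34 = 0.02121 m/d, t = 2020/0.02121 = 95260 d
Unit 2 (glacial outwash): v = 27.5×0.0010/0.24 = 0.1146 m/d, t = 2020/0.1146 = 17630 d
t(medium sand) / t(glacial outwash) = 95260/17630 = 5.40

5.40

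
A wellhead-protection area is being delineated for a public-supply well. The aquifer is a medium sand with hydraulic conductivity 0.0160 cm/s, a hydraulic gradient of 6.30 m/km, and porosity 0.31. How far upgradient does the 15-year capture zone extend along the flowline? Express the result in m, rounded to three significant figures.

1540 m

K = 0.0160 cm/s × 864 = 13.82 m/d
Specific discharge q = 13.82 × 0.0063 = 0.08709 m/d
v = Ki/n = 13.82·0.0063/0.31 = 0.2809 m/d
T = 15 yr × 365 = 5475 d
L = v × T = 0.2809 × 5475 = 1538 m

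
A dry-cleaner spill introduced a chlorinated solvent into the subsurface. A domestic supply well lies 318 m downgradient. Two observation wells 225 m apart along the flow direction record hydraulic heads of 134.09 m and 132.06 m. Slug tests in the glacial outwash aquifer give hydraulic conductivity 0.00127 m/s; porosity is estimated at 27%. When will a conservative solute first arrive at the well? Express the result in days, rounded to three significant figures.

Hydraulic gradient i = (134.09 − 132.06) / 225 = 2.03 / 225 = 0.009022
K = 0.00127 m/s × 86400 s/d = 109.7 m/d
Darcy flux q = K·i = 109.7 × 0.009022 = 0.9900 m/d
v = Ki/n = 109.7·0.009022/0.27 = 3.667 m/d
t = L / v = 318 / 3.667 = 86.73 d

86.7 days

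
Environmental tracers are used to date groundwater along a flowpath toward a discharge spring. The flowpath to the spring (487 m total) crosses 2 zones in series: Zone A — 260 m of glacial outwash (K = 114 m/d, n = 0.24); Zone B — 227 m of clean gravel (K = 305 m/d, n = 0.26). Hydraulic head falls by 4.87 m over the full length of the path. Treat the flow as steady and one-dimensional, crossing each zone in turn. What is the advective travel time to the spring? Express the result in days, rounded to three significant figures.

75.4 days

Continuity: the same q passes through each zone, so ΔH = q·Σ(L_j/K_j) — the zones act as resistances in series.
Σ(L/K) = 260/114 + 227/305 = 2.281 + 0.7443 = 3.025 d
q = ΔH / Σ(L/K) = 4.87 / 3.025 = 1.610 m/d (same in every zone)
Zone A: v = q/n = 1.610/0.24 = 6.708 m/d → t_A = 260/6.708 = 38.76 d
Zone B: v = q/n = 1.610/0.26 = 6.192 m/d → t_B = 227/6.192 = 36.66 d
Total t = 38.76 + 36.66 = 75.42 d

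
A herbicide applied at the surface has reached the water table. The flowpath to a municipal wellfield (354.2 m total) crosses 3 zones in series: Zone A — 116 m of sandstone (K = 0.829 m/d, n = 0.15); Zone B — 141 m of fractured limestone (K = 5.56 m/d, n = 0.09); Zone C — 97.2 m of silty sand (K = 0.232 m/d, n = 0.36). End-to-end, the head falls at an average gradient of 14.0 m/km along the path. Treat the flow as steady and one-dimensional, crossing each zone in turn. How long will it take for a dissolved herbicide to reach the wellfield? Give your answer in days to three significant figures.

Steady 1-D flow in series ⇒ the Darcy flux q is identical in every zone and the zone head losses add (resistances L/K in series).
Σ(L/K) = 116/0.829 + 141/5.56 + 97.2/0.232 = 139.9 + 25.36 + 419.0 = 584.3 d
K_eq = L_total / Σ(L/K) = 354.2 / 584.3 = 0.6062 m/d
q = K_eq · i = 0.6062 × 0.014 = 0.008487 m/d (same in every zone)
Zone A: v = q/n = 0.008487/0.15 = 0.05658 m/d → t_A = 116/0.05658 = 2050 d
Zone B: v = q/n = 0.008487/0.09 = 0.09430 m/d → t_B = 141/0.09430 = 1495 d
Zone C: v = q/n = 0.008487/0.36 = 0.02358 m/d → t_C = 97.2/0.02358 = 4123 d
Total t = 2050 + 1495 + 4123 = 7668 d

7670 days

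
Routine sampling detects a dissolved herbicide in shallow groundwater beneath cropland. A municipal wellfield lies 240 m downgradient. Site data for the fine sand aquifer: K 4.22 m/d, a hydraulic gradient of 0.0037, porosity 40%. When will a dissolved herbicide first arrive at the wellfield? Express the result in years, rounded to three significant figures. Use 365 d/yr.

16.8 years

Specific discharge q = 4.22 × 0.0037 = 0.01561 m/d
Seepage velocity v = q / n = 0.01561 / 0.40 = 0.03903 m/d
t = L / v = 240 / 0.03903 = 6148 d
   = 6148 / 365 = 16.8 yr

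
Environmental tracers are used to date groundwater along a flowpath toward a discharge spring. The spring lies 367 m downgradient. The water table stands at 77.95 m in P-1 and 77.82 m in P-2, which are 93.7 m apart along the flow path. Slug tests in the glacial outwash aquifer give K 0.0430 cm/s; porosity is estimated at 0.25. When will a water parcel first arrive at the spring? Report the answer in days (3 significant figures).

1780 days

Hydraulic gradient i = (77.95 − 77.82) / 93.7 = 0.13 / 93.7 = 0.001387
K = 0.0430 cm/s × 864 = 37.15 m/d
Darcy flux q = K·i = 37.15 × 0.001387 = 0.05154 m/d
Average linear velocity = 0.05154 / 0.25 = 0.2062 m/d
t = L / v = 367 / 0.2062 = 1780 d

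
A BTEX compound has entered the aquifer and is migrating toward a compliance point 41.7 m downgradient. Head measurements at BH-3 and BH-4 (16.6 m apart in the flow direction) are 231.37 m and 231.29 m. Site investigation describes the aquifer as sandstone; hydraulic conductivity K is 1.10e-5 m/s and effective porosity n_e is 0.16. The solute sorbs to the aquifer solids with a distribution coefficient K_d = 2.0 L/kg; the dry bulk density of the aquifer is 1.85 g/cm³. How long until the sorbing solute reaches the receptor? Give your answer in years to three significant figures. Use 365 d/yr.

Hydraulic gradient i = (231.37 − 231.29) / 16.6 = 0.08 / 16.6 = 0.004819
K = 1.10e-5 m/s × 86400 s/d = 0.9504 m/d
Darcy flux q = K·i = 0.9504 × 0.004819 = 0.004580 m/d
v_s = q/n_e = 0.004580/0.16 = 0.02863 m/d
Retardation R = 1 + ρ_b·K_d/n = 1 + 1.85×2.0/0.16 = 24.13
Contaminant velocity v_c = v/R = 0.02863/24.13 = 0.001187 m/d
t = L/v_c = 41.7/0.001187 = 35140 d
   = 35140/365 = 96.3 yr

96.3 years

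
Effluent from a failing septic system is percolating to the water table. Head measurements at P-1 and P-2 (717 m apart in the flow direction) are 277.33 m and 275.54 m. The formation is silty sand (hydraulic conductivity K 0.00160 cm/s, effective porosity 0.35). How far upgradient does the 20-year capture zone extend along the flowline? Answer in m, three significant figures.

Hydraulic gradient i = (277.33 − 275.54) / 717 = 1.79 / 717 = 0.002497
K = 0.00160 cm/s × 864 = 1.382 m/d
Darcy flux q = K·i = 1.382 × 0.002497 = 0.003451 m/d
v = Ki/n = 1.382·0.002497/0.35 = 0.009861 m/d
T = 20 yr × 365 = 7300 d
L = v × T = 0.009861 × 7300 = 71.98 m

72.0 m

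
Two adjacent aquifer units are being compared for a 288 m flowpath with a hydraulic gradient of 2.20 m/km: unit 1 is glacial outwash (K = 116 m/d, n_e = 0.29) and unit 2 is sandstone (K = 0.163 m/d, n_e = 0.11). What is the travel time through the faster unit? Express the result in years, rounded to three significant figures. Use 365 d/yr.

0.897 years

Unit 1 (glacial outwash): v = 116×0.0022/0.29 = 0.8800 m/d, t = 288/0.8800 = 327.3 d
Unit 2 (sandstone): v = 0.163×0.0022/0.11 = 0.003260 m/d, t = 288/0.003260 = 88340 d
Faster: 327.3 d / 365 = 0.897 yr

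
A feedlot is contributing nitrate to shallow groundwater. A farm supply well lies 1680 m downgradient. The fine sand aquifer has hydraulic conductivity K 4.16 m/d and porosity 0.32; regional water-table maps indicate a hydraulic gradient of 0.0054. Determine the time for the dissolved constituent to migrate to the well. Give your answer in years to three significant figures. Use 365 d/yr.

65.6 years

Specific discharge q = 4.16 × 0.0054 = 0.02246 m/d
Seepage velocity v = q / n = 0.02246 / 0.32 = 0.07020 m/d
t = L / v = 1680 / 0.07020 = 23930 d
   = 23930 / 365 = 65.6 yr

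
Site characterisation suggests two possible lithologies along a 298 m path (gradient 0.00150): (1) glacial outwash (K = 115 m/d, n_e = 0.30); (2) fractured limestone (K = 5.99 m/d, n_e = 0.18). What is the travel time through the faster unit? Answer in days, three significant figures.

Unit 1 (glacial outwash): v = 115×0.0015/0.30 = 0.5750 m/d, t = 298/0.5750 = 518.3 d
Unit 2 (fractured limestone): v = 5.99×0.0015/0.18 = 0.04992 m/d, t = 298/0.04992 = 5970 d
Faster unit: t = 518 d

518 days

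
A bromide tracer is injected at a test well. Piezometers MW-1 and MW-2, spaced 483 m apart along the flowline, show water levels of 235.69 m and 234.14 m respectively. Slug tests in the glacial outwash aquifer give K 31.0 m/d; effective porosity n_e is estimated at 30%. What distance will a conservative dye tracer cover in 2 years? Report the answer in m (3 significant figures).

Hydraulic gradient i = (235.69 − 234.14) / 483 = 1.55 / 483 = 0.003209
q = Ki = 31.0 × 0.003209 = 0.09948 m/d
Seepage velocity v = q / n = 0.09948 / 0.30 = 0.3316 m/d
T = 2 yr × 365 = 730 d
L = v × T = 0.3316 × 730 = 242.1 m

242 m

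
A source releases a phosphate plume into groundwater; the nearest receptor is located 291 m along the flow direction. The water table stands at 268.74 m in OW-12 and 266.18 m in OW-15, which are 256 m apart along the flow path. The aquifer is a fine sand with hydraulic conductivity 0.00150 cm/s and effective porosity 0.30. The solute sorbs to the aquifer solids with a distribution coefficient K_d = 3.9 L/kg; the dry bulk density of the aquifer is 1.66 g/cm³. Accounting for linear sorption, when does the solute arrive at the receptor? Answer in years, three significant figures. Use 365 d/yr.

417 years

Hydraulic gradient i = (268.74 − 266.18) / 256 = 2.56 / 256 = 0.01000
K = 0.00150 cm/s × 864 = 1.296 m/d
q = Ki = 1.296 × 0.01000 = 0.01296 m/d
Seepage velocity v = q / n = 0.01296 / 0.30 = 0.04320 m/d
Retardation R = 1 + ρ_b·K_d/n = 1 + 1.66×3.9/0.30 = 22.58
Contaminant velocity v_c = v/R = 0.04320/22.58 = 0.001913 m/d
t = L/v_c = 291/0.001913 = 152100 d
   = 152100/365 = 417 yr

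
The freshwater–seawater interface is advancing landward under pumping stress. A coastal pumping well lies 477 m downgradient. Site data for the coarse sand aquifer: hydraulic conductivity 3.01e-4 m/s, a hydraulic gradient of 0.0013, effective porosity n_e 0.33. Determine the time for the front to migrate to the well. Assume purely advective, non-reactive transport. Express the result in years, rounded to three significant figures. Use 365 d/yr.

K = 3.01e-4 m/s × 86400 s/d = 26.01 m/d
Specific discharge q = 26.01 × 0.0013 = 0.03381 m/d
Average linear velocity = 0.03381 / 0.33 = 0.1024 m/d
t = L / v = 477 / 0.1024 = 4656 d
   = 4656 / 365 = 12.8 yr

12.8 years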